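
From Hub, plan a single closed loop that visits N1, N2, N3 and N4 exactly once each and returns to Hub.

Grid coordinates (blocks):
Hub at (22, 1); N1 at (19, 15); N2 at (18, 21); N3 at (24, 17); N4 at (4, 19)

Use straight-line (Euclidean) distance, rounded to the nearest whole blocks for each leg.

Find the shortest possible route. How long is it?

Hub → N1 → N2 → N3 → N4 → Hub: 14+6+7+20+25 = 72
Hub → N1 → N2 → N4 → N3 → Hub: 14+6+14+20+16 = 70
Hub → N1 → N3 → N2 → N4 → Hub: 14+5+7+14+25 = 65
Hub → N1 → N3 → N4 → N2 → Hub: 14+5+20+14+20 = 73
Hub → N1 → N4 → N2 → N3 → Hub: 14+16+14+7+16 = 67
Hub → N1 → N4 → N3 → N2 → Hub: 14+16+20+7+20 = 77
Hub → N2 → N1 → N3 → N4 → Hub: 20+6+5+20+25 = 76
Hub → N2 → N1 → N4 → N3 → Hub: 20+6+16+20+16 = 78
Hub → N2 → N3 → N1 → N4 → Hub: 20+7+5+16+25 = 73
Hub → N2 → N4 → N1 → N3 → Hub: 20+14+16+5+16 = 71
Hub → N3 → N1 → N2 → N4 → Hub: 16+5+6+14+25 = 66
Hub → N3 → N2 → N1 → N4 → Hub: 16+7+6+16+25 = 70
The minimum is 65.
One optimal route: Hub → N1 → N3 → N2 → N4 → Hub (or its reverse).

Minimum total distance: 65 blocks.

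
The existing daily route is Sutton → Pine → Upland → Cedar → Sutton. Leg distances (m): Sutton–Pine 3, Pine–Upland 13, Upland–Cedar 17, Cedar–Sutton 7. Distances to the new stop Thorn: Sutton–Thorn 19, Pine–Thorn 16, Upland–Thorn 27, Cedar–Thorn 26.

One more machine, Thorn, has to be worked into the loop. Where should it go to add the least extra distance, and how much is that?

Insertion cost between consecutive stops i–j is d(i,Thorn) + d(Thorn,j) − d(i,j):
  between Sutton and Pine: 19 + 16 − 3 = 32
  between Pine and Upland: 16 + 27 − 13 = 30
  between Upland and Cedar: 27 + 26 − 17 = 36
  between Cedar and Sutton: 26 + 19 − 7 = 38
Cheapest insertion is between Pine and Upland, adding 30.
New total = 40 + 30 = 70.

+30 m — insert Thorn between Pine and Upland.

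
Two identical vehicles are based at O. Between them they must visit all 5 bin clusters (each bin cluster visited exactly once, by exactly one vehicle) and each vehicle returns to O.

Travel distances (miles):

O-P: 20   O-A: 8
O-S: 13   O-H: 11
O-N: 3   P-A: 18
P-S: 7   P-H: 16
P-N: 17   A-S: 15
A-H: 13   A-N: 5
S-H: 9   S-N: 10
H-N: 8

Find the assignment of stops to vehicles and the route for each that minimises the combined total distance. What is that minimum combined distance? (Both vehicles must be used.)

Minimum combined distance: 59 miles.

Try each way of splitting the stops between the two vehicles (each non-empty) and, for each split, find the best tour for each vehicle:
  {P} + {A, S, H, N}: 40 + 43 = 83
  {A} + {P, S, H, N}: 16 + 47 = 63
  {P, A} + {S, H, N}: 46 + 33 = 79
  {S} + {P, A, H, N}: 26 + 53 = 79
  {P, S} + {A, H, N}: 40 + 32 = 72
  {A, S} + {P, H, N}: 36 + 47 = 83
  … (15 splits in total)
  {P, A, S, H} + {N}: 53 + 6 = 59  ← best
Best: vehicle 1 O → A → P → S → H → O = 53; vehicle 2 O → N → O = 6; combined 59.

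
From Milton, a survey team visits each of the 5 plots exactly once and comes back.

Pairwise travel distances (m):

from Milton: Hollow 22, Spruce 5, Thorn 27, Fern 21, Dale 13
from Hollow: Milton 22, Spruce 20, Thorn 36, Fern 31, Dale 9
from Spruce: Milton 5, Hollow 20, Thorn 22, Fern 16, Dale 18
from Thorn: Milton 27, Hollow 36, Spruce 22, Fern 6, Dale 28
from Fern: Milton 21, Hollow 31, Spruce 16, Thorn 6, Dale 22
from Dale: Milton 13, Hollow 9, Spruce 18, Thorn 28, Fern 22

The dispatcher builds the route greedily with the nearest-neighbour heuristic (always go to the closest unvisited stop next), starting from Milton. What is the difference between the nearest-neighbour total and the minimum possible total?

Excess over optimum: 1 m.

Milton: Spruce=5, Dale=13, Fern=21, Hollow=22, Thorn=27 ⇒ Spruce
Spruce: Fern=16, Dale=18, Hollow=20, Thorn=22 ⇒ Fern
Fern: Thorn=6, Dale=22, Hollow=31 ⇒ Thorn
Thorn: Dale=28, Hollow=36 ⇒ Dale
Dale: Hollow=9 ⇒ Hollow
NN route Milton → Spruce → Fern → Thorn → Dale → Hollow → Milton costs 86.
Optimal: Milton → Spruce → Fern → Thorn → Hollow → Dale → Milton costs 85 (by enumerating all 60 distinct tours).
Excess = 86 − 85 = 1.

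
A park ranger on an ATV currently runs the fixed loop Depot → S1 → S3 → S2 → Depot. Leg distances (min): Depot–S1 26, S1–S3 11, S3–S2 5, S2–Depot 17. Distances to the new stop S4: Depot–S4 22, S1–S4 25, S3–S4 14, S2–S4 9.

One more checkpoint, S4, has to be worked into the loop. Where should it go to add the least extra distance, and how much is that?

Adding 14 min by placing S4 on the S2–Depot leg.

Insertion cost between consecutive stops i–j is d(i,S4) + d(S4,j) − d(i,j):
  between Depot and S1: 22 + 25 − 26 = 21
  between S1 and S3: 25 + 14 − 11 = 28
  between S3 and S2: 14 + 9 − 5 = 18
  between S2 and Depot: 9 + 22 − 17 = 14
Cheapest insertion is between S2 and Depot, adding 14.
New total = 59 + 14 = 73.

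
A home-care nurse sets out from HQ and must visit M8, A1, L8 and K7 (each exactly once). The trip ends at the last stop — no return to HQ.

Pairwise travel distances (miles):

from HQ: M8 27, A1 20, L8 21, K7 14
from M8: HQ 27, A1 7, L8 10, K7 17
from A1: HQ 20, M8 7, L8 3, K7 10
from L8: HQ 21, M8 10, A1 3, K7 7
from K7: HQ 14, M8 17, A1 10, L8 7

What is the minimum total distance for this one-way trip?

Minimum one-way distance = 31 miles.

There are 4! = 24 possible orderings.
HQ - M8 - A1 - L8 - K7: 27+7+3+7 = 44
HQ - M8 - A1 - K7 - L8: 27+7+10+7 = 51
HQ - M8 - L8 - A1 - K7: 27+10+3+10 = 50
HQ - M8 - L8 - K7 - A1: 27+10+7+10 = 54
HQ - M8 - K7 - A1 - L8: 27+17+10+3 = 57
HQ - M8 - K7 - L8 - A1: 27+17+7+3 = 54
HQ - A1 - M8 - L8 - K7: 20+7+10+7 = 44
HQ - A1 - M8 - K7 - L8: 20+7+17+7 = 51
HQ - A1 - L8 - M8 - K7: 20+3+10+17 = 50
HQ - A1 - L8 - K7 - M8: 20+3+7+17 = 47
HQ - A1 - K7 - M8 - L8: 20+10+17+10 = 57
HQ - A1 - K7 - L8 - M8: 20+10+7+10 = 47
HQ - L8 - M8 - A1 - K7: 21+10+7+10 = 48
HQ - L8 - M8 - K7 - A1: 21+10+17+10 = 58
… (10 more)
HQ - K7 - L8 - A1 - M8: 14+7+3+7 = 31  ← best
The minimum is 31.
One shortest path: HQ → K7 → L8 → A1 → M8.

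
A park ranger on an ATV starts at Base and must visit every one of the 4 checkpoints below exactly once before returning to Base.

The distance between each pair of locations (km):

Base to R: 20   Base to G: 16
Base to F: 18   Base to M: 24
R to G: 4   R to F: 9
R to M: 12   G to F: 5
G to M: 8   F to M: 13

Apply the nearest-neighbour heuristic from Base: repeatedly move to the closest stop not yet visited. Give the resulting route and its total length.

Base → [G:16 / F:18 / R:20 / M:24] → G (16)
G → [R:4 / F:5 / M:8] → R (4)
R → [F:9 / M:12] → F (9)
F → [M:13] → M (13)
Return M→Base: 24.
Total = 16 + 4 + 9 + 13 + 24 = 66.

66 km along Base → G → R → F → M → Base.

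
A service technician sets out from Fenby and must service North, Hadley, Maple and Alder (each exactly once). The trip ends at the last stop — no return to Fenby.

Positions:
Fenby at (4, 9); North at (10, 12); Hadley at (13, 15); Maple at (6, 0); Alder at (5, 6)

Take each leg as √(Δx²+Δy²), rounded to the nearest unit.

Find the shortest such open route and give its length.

There are 4! = 24 possible orderings.
Fenby→North→Hadley→Maple→Alder: 7+4+17+6 = 34
Fenby→North→Hadley→Alder→Maple: 7+4+12+6 = 29
Fenby→North→Maple→Hadley→Alder: 7+13+17+12 = 49
Fenby→North→Maple→Alder→Hadley: 7+13+6+12 = 38
Fenby→North→Alder→Hadley→Maple: 7+8+12+17 = 44
Fenby→North→Alder→Maple→Hadley: 7+8+6+17 = 38
Fenby→Hadley→North→Maple→Alder: 11+4+13+6 = 34
Fenby→Hadley→North→Alder→Maple: 11+4+8+6 = 29
Fenby→Hadley→Maple→North→Alder: 11+17+13+8 = 49
Fenby→Hadley→Maple→Alder→North: 11+17+6+8 = 42
Fenby→Hadley→Alder→North→Maple: 11+12+8+13 = 44
Fenby→Hadley→Alder→Maple→North: 11+12+6+13 = 42
Fenby→Maple→North→Hadley→Alder: 9+13+4+12 = 38
Fenby→Maple→North→Alder→Hadley: 9+13+8+12 = 42
… (10 more)
Fenby→Alder→Maple→North→Hadley: 3+6+13+4 = 26  ← best
The minimum is 26.
One shortest path: Fenby → Alder → Maple → North → Hadley.

Shortest open route: 26.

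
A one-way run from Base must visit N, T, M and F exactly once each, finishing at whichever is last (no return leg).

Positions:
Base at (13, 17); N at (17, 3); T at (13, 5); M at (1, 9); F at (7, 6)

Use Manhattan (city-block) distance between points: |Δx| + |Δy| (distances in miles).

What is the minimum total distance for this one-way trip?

Minimum one-way distance = 40 miles.

There are 4! = 24 possible orderings.
Base - N - T - M - F: 18+6+16+9 = 49
Base - N - T - F - M: 18+6+7+9 = 40
Base - N - M - T - F: 18+22+16+7 = 63
Base - N - M - F - T: 18+22+9+7 = 56
Base - N - F - T - M: 18+13+7+16 = 54
Base - N - F - M - T: 18+13+9+16 = 56
Base - T - N - M - F: 12+6+22+9 = 49
Base - T - N - F - M: 12+6+13+9 = 40
Base - T - M - N - F: 12+16+22+13 = 63
Base - T - M - F - N: 12+16+9+13 = 50
Base - T - F - N - M: 12+7+13+22 = 54
Base - T - F - M - N: 12+7+9+22 = 50
Base - M - N - T - F: 20+22+6+7 = 55
Base - M - N - F - T: 20+22+13+7 = 62
… (10 more)
The minimum is 40.
One shortest path: Base → N → T → F → M.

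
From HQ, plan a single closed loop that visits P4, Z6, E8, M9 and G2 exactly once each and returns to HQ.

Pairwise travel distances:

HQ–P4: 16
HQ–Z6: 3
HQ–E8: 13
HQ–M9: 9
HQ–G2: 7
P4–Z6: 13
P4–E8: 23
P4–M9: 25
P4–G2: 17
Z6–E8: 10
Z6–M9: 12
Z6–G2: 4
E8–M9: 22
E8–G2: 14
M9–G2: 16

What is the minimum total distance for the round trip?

There are 60 distinct closed tours to check (reversals are equivalent).
HQ - P4 - Z6 - E8 - M9 - G2 - HQ: 16+13+10+22+16+7 = 84
HQ - P4 - Z6 - E8 - G2 - M9 - HQ: 16+13+10+14+16+9 = 78
HQ - P4 - Z6 - M9 - E8 - G2 - HQ: 16+13+12+22+14+7 = 84
HQ - P4 - Z6 - M9 - G2 - E8 - HQ: 16+13+12+16+14+13 = 84
HQ - P4 - Z6 - G2 - E8 - M9 - HQ: 16+13+4+14+22+9 = 78
HQ - P4 - Z6 - G2 - M9 - E8 - HQ: 16+13+4+16+22+13 = 84
HQ - P4 - E8 - Z6 - M9 - G2 - HQ: 16+23+10+12+16+7 = 84
HQ - P4 - E8 - Z6 - G2 - M9 - HQ: 16+23+10+4+16+9 = 78
HQ - P4 - E8 - M9 - Z6 - G2 - HQ: 16+23+22+12+4+7 = 84
HQ - P4 - E8 - M9 - G2 - Z6 - HQ: 16+23+22+16+4+3 = 84
HQ - P4 - E8 - G2 - Z6 - M9 - HQ: 16+23+14+4+12+9 = 78
HQ - P4 - E8 - G2 - M9 - Z6 - HQ: 16+23+14+16+12+3 = 84
HQ - P4 - M9 - Z6 - E8 - G2 - HQ: 16+25+12+10+14+7 = 84
HQ - P4 - M9 - Z6 - G2 - E8 - HQ: 16+25+12+4+14+13 = 84
… (46 more)
The minimum is 78.
One optimal route: HQ → P4 → Z6 → E8 → G2 → M9 → HQ (or its reverse).

78 — the shortest possible round trip.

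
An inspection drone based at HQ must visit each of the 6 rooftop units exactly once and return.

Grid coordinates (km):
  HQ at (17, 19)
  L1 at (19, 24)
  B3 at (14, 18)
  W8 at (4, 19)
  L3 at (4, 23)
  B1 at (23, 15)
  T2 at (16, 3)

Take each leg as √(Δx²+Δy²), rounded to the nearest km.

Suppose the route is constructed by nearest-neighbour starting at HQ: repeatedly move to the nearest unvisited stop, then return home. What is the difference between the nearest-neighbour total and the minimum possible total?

6 km longer than the optimal tour.

From HQ: B3=3, L1=5, B1=7, W8=13, L3=14, T2=16 → choose B3 (3).
From B3: L1=8, B1=9, W8=10, L3=11, T2=15 → choose L1 (8).
From L1: B1=10, L3=15, W8=16, T2=21 → choose B1 (10).
From B1: T2=14, W8=19, L3=21 → choose T2 (14).
From T2: W8=20, L3=23 → choose W8 (20).
From W8: L3=4 → choose L3 (4).
NN route HQ → B3 → L1 → B1 → T2 → W8 → L3 → HQ costs 73.
Optimal: HQ → L1 → B1 → T2 → W8 → L3 → B3 → HQ costs 67 (by enumerating all 360 distinct tours).
Excess = 73 − 67 = 6.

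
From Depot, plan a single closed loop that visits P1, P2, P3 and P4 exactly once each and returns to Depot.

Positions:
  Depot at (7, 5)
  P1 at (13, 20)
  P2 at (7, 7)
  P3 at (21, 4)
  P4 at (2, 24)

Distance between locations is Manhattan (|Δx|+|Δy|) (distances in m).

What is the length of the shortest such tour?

78 m — the shortest possible round trip.

With 4 stops there are 4!/2 = 12 distinct round trips (a route and its reverse cost the same).
Depot → P1 → P2 → P3 → P4 → Depot: 21+19+17+39+24 = 120
Depot → P1 → P2 → P4 → P3 → Depot: 21+19+22+39+15 = 116
Depot → P1 → P3 → P2 → P4 → Depot: 21+24+17+22+24 = 108
Depot → P1 → P3 → P4 → P2 → Depot: 21+24+39+22+2 = 108
Depot → P1 → P4 → P2 → P3 → Depot: 21+15+22+17+15 = 90
Depot → P1 → P4 → P3 → P2 → Depot: 21+15+39+17+2 = 94
Depot → P2 → P1 → P3 → P4 → Depot: 2+19+24+39+24 = 108
Depot → P2 → P1 → P4 → P3 → Depot: 2+19+15+39+15 = 90
Depot → P2 → P3 → P1 → P4 → Depot: 2+17+24+15+24 = 82
Depot → P2 → P4 → P1 → P3 → Depot: 2+22+15+24+15 = 78
Depot → P3 → P1 → P2 → P4 → Depot: 15+24+19+22+24 = 104
Depot → P3 → P2 → P1 → P4 → Depot: 15+17+19+15+24 = 90
The minimum is 78.
One optimal route: Depot → P2 → P4 → P1 → P3 → Depot (or its reverse).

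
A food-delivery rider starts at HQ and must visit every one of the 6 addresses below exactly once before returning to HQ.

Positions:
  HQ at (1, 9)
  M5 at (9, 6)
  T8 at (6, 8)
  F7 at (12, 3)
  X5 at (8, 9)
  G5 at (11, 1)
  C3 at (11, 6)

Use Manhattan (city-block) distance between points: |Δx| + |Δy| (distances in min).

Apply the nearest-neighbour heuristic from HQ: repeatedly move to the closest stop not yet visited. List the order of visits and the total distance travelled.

Nearest-neighbour total = 40 min; route HQ → T8 → X5 → M5 → C3 → F7 → G5 → HQ.

HQ → [T8:6 / X5:7 / M5:11 / C3:13 / F7:17 / G5:18] → T8 (6)
T8 → [X5:3 / M5:5 / C3:7 / F7:11 / G5:12] → X5 (3)
X5 → [M5:4 / C3:6 / F7:10 / G5:11] → M5 (4)
M5 → [C3:2 / F7:6 / G5:7] → C3 (2)
C3 → [F7:4 / G5:5] → F7 (4)
F7 → [G5:3] → G5 (3)
Return G5→HQ: 18.
Total = 6 + 3 + 4 + 2 + 4 + 3 + 18 = 40.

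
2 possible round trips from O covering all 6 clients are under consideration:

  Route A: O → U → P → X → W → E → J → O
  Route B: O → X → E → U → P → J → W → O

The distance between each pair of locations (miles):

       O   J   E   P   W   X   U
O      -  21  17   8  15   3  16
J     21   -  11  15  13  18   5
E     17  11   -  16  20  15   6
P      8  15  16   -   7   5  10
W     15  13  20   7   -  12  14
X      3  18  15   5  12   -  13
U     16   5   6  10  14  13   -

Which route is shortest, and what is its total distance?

Shortest is Route B, total 77 miles.

Route A: 16 + 10 + 5 + 12 + 20 + 11 + 21 = 95
Route B: 3 + 15 + 6 + 10 + 15 + 13 + 15 = 77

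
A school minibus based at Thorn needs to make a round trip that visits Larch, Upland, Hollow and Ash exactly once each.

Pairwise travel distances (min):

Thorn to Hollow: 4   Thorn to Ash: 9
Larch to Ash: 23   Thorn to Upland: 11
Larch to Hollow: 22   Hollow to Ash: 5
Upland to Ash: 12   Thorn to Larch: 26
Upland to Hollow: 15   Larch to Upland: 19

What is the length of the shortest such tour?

Thorn - Larch - Upland - Hollow - Ash - Thorn: 26+19+15+5+9 = 74
Thorn - Larch - Upland - Ash - Hollow - Thorn: 26+19+12+5+4 = 66
Thorn - Larch - Hollow - Upland - Ash - Thorn: 26+22+15+12+9 = 84
Thorn - Larch - Hollow - Ash - Upland - Thorn: 26+22+5+12+11 = 76
Thorn - Larch - Ash - Upland - Hollow - Thorn: 26+23+12+15+4 = 80
Thorn - Larch - Ash - Hollow - Upland - Thorn: 26+23+5+15+11 = 80
Thorn - Upland - Larch - Hollow - Ash - Thorn: 11+19+22+5+9 = 66
Thorn - Upland - Larch - Ash - Hollow - Thorn: 11+19+23+5+4 = 62
Thorn - Upland - Hollow - Larch - Ash - Thorn: 11+15+22+23+9 = 80
Thorn - Upland - Ash - Larch - Hollow - Thorn: 11+12+23+22+4 = 72
Thorn - Hollow - Larch - Upland - Ash - Thorn: 4+22+19+12+9 = 66
Thorn - Hollow - Upland - Larch - Ash - Thorn: 4+15+19+23+9 = 70
The minimum is 62.
One optimal route: Thorn → Upland → Larch → Ash → Hollow → Thorn (or its reverse).

62 min — the shortest possible round trip.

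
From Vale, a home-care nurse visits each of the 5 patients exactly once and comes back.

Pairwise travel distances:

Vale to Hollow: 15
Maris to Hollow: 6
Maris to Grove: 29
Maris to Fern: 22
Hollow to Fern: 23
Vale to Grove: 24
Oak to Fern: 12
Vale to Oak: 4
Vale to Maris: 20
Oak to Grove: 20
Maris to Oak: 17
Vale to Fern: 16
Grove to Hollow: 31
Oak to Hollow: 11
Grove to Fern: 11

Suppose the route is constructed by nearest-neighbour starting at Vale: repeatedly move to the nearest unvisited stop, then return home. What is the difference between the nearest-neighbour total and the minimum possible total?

Excess over optimum: 1.

From Vale: Oak=4, Hollow=15, Fern=16, Maris=20, Grove=24 → choose Oak (4).
From Oak: Hollow=11, Fern=12, Maris=17, Grove=20 → choose Hollow (11).
From Hollow: Maris=6, Fern=23, Grove=31 → choose Maris (6).
From Maris: Fern=22, Grove=29 → choose Fern (22).
From Fern: Grove=11 → choose Grove (11).
NN route Vale → Oak → Hollow → Maris → Fern → Grove → Vale costs 78.
Optimal: Vale → Oak → Hollow → Maris → Grove → Fern → Vale costs 77 (by enumerating all 60 distinct tours).
Excess = 78 − 77 = 1.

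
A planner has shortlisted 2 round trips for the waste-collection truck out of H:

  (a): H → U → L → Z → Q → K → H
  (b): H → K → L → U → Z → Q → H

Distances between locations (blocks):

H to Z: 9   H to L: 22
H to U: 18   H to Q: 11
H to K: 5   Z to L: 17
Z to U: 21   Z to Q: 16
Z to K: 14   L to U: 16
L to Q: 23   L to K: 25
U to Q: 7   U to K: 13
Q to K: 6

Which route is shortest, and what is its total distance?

78 blocks — (a) is the shortest.

(a): 18 + 16 + 17 + 16 + 6 + 5 = 78
(b): 5 + 25 + 16 + 21 + 16 + 11 = 94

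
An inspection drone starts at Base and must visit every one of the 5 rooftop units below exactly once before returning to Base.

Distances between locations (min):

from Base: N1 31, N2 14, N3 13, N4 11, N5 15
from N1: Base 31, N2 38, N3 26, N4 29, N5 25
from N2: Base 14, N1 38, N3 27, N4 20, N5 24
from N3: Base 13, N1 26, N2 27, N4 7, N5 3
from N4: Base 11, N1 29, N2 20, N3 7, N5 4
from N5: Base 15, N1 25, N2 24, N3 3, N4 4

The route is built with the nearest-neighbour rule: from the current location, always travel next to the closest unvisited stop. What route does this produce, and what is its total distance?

At Base the remaining stops are N4 11, N3 13, N2 14, N5 15, N1 31; go to N4.
At N4 the remaining stops are N5 4, N3 7, N2 20, N1 29; go to N5.
At N5 the remaining stops are N3 3, N2 24, N1 25; go to N3.
At N3 the remaining stops are N1 26, N2 27; go to N1.
At N1 the remaining stops are N2 38; go to N2.
Return N2→Base: 14.
Total = 11 + 4 + 3 + 26 + 38 + 14 = 96.

Nearest-neighbour total = 96 min; route Base → N4 → N5 → N3 → N1 → N2 → Base.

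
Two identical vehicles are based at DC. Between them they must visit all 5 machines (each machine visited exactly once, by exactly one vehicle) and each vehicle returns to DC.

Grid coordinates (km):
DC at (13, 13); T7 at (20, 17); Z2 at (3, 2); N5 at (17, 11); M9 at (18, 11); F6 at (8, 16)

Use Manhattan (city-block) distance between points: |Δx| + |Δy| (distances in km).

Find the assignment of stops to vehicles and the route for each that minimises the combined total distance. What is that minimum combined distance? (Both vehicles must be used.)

74 km — the smallest possible combined total.

Try each way of splitting the stops between the two vehicles (each non-empty) and, for each split, find the best tour for each vehicle:
  {T7} + {Z2, N5, M9, F6}: 22 + 58 = 80
  {Z2} + {T7, N5, M9, F6}: 42 + 36 = 78
  {T7, Z2} + {N5, M9, F6}: 64 + 30 = 94
  {N5} + {T7, Z2, M9, F6}: 12 + 68 = 80
  {T7, N5} + {Z2, M9, F6}: 26 + 58 = 84
  {Z2, N5} + {T7, M9, F6}: 50 + 36 = 86
  … (15 splits in total)
  {T7, N5, M9} + {Z2, F6}: 26 + 48 = 74  ← best
Best: vehicle 1 DC → T7 → M9 → N5 → DC = 26; vehicle 2 DC → Z2 → F6 → DC = 48; combined 74.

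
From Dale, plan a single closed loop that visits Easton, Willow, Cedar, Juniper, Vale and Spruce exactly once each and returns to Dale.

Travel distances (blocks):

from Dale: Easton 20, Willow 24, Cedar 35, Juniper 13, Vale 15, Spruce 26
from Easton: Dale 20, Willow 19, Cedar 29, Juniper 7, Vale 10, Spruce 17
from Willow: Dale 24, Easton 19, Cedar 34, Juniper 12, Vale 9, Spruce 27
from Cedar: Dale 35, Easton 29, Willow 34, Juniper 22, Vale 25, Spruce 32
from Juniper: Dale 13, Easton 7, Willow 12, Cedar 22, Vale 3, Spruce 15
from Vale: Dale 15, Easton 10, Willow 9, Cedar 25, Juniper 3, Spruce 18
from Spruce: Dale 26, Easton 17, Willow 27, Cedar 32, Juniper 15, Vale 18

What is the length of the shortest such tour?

Shortest round trip = 127 blocks.

There are 360 distinct closed tours to check (reversals are equivalent).
Dale→Easton→Willow→Cedar→Juniper→Vale→Spruce→Dale: 20+19+34+22+3+18+26 = 142
Dale→Easton→Willow→Cedar→Juniper→Spruce→Vale→Dale: 20+19+34+22+15+18+15 = 143
Dale→Easton→Willow→Cedar→Vale→Juniper→Spruce→Dale: 20+19+34+25+3+15+26 = 142
Dale→Easton→Willow→Cedar→Vale→Spruce→Juniper→Dale: 20+19+34+25+18+15+13 = 144
Dale→Easton→Willow→Cedar→Spruce→Juniper→Vale→Dale: 20+19+34+32+15+3+15 = 138
Dale→Easton→Willow→Cedar→Spruce→Vale→Juniper→Dale: 20+19+34+32+18+3+13 = 139
Dale→Easton→Willow→Juniper→Cedar→Vale→Spruce→Dale: 20+19+12+22+25+18+26 = 142
Dale→Easton→Willow→Juniper→Cedar→Spruce→Vale→Dale: 20+19+12+22+32+18+15 = 138
… (352 more)
Dale→Easton→Spruce→Cedar→Juniper→Willow→Vale→Dale: 20+17+32+22+12+9+15 = 127  ← best
The minimum is 127.
One optimal route: Dale → Easton → Spruce → Cedar → Juniper → Willow → Vale → Dale (or its reverse).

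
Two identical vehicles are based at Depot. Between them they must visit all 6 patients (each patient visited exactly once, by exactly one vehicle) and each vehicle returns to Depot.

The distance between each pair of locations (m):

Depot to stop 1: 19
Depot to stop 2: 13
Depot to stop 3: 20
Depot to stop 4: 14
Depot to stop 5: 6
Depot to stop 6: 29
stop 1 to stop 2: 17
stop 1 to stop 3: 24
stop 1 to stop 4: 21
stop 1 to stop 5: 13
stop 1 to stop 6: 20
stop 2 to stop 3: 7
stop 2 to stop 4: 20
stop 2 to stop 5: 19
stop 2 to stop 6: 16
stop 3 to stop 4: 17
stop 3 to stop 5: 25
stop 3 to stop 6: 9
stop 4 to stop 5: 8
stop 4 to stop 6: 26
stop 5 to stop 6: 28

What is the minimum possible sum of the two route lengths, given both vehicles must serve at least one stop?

96 m — the smallest possible combined total.

There are 2^5 − 1 = 31 ways to divide the 6 stops into two non-empty groups. For each, the best each vehicle can do is its own shortest tour through its group:
  {stop 1} + {stop 2, stop 3, stop 4, stop 5, stop 6}: 38 + 69 = 107
  {stop 2} + {stop 1, stop 3, stop 4, stop 5, stop 6}: 26 + 79 = 105
  {stop 1, stop 2} + {stop 3, stop 4, stop 5, stop 6}: 49 + 69 = 118
  {stop 3} + {stop 1, stop 2, stop 4, stop 5, stop 6}: 40 + 84 = 124
  {stop 1, stop 3} + {stop 2, stop 4, stop 5, stop 6}: 63 + 69 = 132
  {stop 2, stop 3} + {stop 1, stop 4, stop 5, stop 6}: 40 + 79 = 119
  … (31 splits in total)
  {stop 4} + {stop 1, stop 2, stop 3, stop 5, stop 6}: 28 + 68 = 96  ← best
Best: vehicle 1 Depot → stop 4 → Depot = 28; vehicle 2 Depot → stop 2 → stop 3 → stop 6 → stop 1 → stop 5 → Depot = 68; combined 96.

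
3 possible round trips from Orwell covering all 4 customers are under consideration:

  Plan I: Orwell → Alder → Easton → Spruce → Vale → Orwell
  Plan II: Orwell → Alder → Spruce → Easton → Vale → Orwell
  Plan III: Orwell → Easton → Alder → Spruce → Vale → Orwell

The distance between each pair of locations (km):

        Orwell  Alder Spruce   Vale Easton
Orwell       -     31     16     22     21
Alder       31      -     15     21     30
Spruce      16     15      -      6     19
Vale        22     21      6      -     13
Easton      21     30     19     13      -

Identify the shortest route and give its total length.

94 km — Plan III is the shortest.

Plan I: 31 + 30 + 19 + 6 + 22 = 108
Plan II: 31 + 15 + 19 + 13 + 22 = 100
Plan III: 21 + 30 + 15 + 6 + 22 = 94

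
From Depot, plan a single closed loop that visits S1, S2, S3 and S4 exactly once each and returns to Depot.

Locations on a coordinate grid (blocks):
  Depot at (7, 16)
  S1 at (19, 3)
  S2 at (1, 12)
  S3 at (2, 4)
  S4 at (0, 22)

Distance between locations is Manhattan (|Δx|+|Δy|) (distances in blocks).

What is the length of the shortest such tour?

There are 12 distinct closed tours to check (reversals are equivalent).
Depot-S1-S2-S3-S4-Depot: 25+27+9+20+13 = 94
Depot-S1-S2-S4-S3-Depot: 25+27+11+20+17 = 100
Depot-S1-S3-S2-S4-Depot: 25+18+9+11+13 = 76
Depot-S1-S3-S4-S2-Depot: 25+18+20+11+10 = 84
Depot-S1-S4-S2-S3-Depot: 25+38+11+9+17 = 100
Depot-S1-S4-S3-S2-Depot: 25+38+20+9+10 = 102
Depot-S2-S1-S3-S4-Depot: 10+27+18+20+13 = 88
Depot-S2-S1-S4-S3-Depot: 10+27+38+20+17 = 112
Depot-S2-S3-S1-S4-Depot: 10+9+18+38+13 = 88
Depot-S2-S4-S1-S3-Depot: 10+11+38+18+17 = 94
Depot-S3-S1-S2-S4-Depot: 17+18+27+11+13 = 86
Depot-S3-S2-S1-S4-Depot: 17+9+27+38+13 = 104
The minimum is 76.
One optimal route: Depot → S1 → S3 → S2 → S4 → Depot (or its reverse).

Minimum total distance: 76 blocks.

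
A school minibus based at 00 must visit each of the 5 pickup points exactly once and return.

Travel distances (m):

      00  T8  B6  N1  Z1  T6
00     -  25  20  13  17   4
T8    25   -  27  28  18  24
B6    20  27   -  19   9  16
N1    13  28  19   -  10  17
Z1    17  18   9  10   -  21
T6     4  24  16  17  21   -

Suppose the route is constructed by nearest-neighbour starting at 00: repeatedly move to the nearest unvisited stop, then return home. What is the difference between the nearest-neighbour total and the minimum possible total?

5 m longer than the optimal tour.

00: T6=4, N1=13, Z1=17, B6=20, T8=25 ⇒ T6
T6: B6=16, N1=17, Z1=21, T8=24 ⇒ B6
B6: Z1=9, N1=19, T8=27 ⇒ Z1
Z1: N1=10, T8=18 ⇒ N1
N1: T8=28 ⇒ T8
NN route 00 → T6 → B6 → Z1 → N1 → T8 → 00 costs 92.
Optimal: 00 → N1 → B6 → Z1 → T8 → T6 → 00 costs 87 (by enumerating all 60 distinct tours).
Excess = 92 − 87 = 5.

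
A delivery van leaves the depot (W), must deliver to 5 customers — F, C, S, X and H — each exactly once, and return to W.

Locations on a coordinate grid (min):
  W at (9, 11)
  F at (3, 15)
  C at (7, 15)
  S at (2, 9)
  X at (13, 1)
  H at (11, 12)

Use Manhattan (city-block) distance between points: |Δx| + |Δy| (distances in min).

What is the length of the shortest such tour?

With 5 stops there are 5!/2 = 60 distinct round trips (a route and its reverse cost the same).
W - F - C - S - X - H - W: 10+4+11+19+13+3 = 60
W - F - C - S - H - X - W: 10+4+11+12+13+14 = 64
W - F - C - X - S - H - W: 10+4+20+19+12+3 = 68
W - F - C - X - H - S - W: 10+4+20+13+12+9 = 68
W - F - C - H - S - X - W: 10+4+7+12+19+14 = 66
W - F - C - H - X - S - W: 10+4+7+13+19+9 = 62
W - F - S - C - X - H - W: 10+7+11+20+13+3 = 64
W - F - S - C - H - X - W: 10+7+11+7+13+14 = 62
W - F - S - X - C - H - W: 10+7+19+20+7+3 = 66
W - F - S - X - H - C - W: 10+7+19+13+7+6 = 62
W - F - S - H - C - X - W: 10+7+12+7+20+14 = 70
W - F - S - H - X - C - W: 10+7+12+13+20+6 = 68
W - F - X - C - S - H - W: 10+24+20+11+12+3 = 80
W - F - X - C - H - S - W: 10+24+20+7+12+9 = 82
… (46 more)
W - C - F - S - X - H - W: 6+4+7+19+13+3 = 52  ← best
The minimum is 52.
One optimal route: W → C → F → S → X → H → W (or its reverse).

Shortest round trip = 52 min.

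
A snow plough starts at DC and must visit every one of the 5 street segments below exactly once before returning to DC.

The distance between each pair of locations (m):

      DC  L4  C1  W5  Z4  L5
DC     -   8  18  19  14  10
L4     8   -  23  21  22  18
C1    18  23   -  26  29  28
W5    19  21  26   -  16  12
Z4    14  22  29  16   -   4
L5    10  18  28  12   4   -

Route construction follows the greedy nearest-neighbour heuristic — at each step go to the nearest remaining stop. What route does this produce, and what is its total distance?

Nearest-neighbour total = 90 m; route DC → L4 → L5 → Z4 → W5 → C1 → DC.

At DC the remaining stops are L4 8, L5 10, Z4 14, C1 18, W5 19; go to L4.
At L4 the remaining stops are L5 18, W5 21, Z4 22, C1 23; go to L5.
At L5 the remaining stops are Z4 4, W5 12, C1 28; go to Z4.
At Z4 the remaining stops are W5 16, C1 29; go to W5.
At W5 the remaining stops are C1 26; go to C1.
Return C1→DC: 18.
Total = 8 + 18 + 4 + 16 + 26 + 18 = 90.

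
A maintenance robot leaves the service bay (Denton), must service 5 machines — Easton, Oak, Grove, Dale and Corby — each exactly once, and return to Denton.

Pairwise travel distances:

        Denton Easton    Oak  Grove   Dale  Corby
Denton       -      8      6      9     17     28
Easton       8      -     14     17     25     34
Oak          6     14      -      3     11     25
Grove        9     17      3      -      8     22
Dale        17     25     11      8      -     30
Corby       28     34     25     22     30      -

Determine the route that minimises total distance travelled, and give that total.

There are 60 distinct closed tours to check (reversals are equivalent).
Denton → Easton → Oak → Grove → Dale → Corby → Denton: 8+14+3+8+30+28 = 91
Denton → Easton → Oak → Grove → Corby → Dale → Denton: 8+14+3+22+30+17 = 94
Denton → Easton → Oak → Dale → Grove → Corby → Denton: 8+14+11+8+22+28 = 91
Denton → Easton → Oak → Dale → Corby → Grove → Denton: 8+14+11+30+22+9 = 94
Denton → Easton → Oak → Corby → Grove → Dale → Denton: 8+14+25+22+8+17 = 94
Denton → Easton → Oak → Corby → Dale → Grove → Denton: 8+14+25+30+8+9 = 94
Denton → Easton → Grove → Oak → Dale → Corby → Denton: 8+17+3+11+30+28 = 97
Denton → Easton → Grove → Oak → Corby → Dale → Denton: 8+17+3+25+30+17 = 100
Denton → Easton → Grove → Dale → Oak → Corby → Denton: 8+17+8+11+25+28 = 97
Denton → Easton → Grove → Dale → Corby → Oak → Denton: 8+17+8+30+25+6 = 94
Denton → Easton → Grove → Corby → Oak → Dale → Denton: 8+17+22+25+11+17 = 100
Denton → Easton → Grove → Corby → Dale → Oak → Denton: 8+17+22+30+11+6 = 94
Denton → Easton → Dale → Oak → Grove → Corby → Denton: 8+25+11+3+22+28 = 97
Denton → Easton → Dale → Oak → Corby → Grove → Denton: 8+25+11+25+22+9 = 100
… (46 more)
Denton → Easton → Corby → Grove → Dale → Oak → Denton: 8+34+22+8+11+6 = 89  ← best
The minimum is 89.
One optimal route: Denton → Easton → Corby → Grove → Dale → Oak → Denton (or its reverse).

Shortest round trip = 89.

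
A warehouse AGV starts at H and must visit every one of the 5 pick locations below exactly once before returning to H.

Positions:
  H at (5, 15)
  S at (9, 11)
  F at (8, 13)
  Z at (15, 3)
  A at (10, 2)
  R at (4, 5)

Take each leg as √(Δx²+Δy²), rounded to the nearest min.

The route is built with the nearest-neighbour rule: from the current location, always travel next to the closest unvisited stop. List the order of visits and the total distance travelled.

Nearest-neighbour total = 42 min; route H → F → S → R → A → Z → H.

At H the remaining stops are F 4, S 6, R 10, A 14, Z 16; go to F.
At F the remaining stops are S 2, R 9, A 11, Z 12; go to S.
At S the remaining stops are R 8, A 9, Z 10; go to R.
At R the remaining stops are A 7, Z 11; go to A.
At A the remaining stops are Z 5; go to Z.
Return Z→H: 16.
Total = 4 + 2 + 8 + 7 + 5 + 16 = 42.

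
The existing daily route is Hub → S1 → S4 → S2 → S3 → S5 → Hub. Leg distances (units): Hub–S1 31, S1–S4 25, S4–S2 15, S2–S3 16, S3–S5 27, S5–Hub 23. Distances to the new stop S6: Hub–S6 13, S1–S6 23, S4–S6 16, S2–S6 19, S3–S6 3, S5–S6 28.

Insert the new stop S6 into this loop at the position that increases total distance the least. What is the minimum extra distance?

Insertion cost between consecutive stops i–j is d(i,S6) + d(S6,j) − d(i,j):
  between Hub and S1: 13 + 23 − 31 = 5
  between S1 and S4: 23 + 16 − 25 = 14
  between S4 and S2: 16 + 19 − 15 = 20
  between S2 and S3: 19 + 3 − 16 = 6
  between S3 and S5: 3 + 28 − 27 = 4
  between S5 and Hub: 28 + 13 − 23 = 18
Cheapest insertion is between S3 and S5, adding 4.
New total = 137 + 4 = 141.

Minimum extra distance: 4, inserting S6 between S3 and S5.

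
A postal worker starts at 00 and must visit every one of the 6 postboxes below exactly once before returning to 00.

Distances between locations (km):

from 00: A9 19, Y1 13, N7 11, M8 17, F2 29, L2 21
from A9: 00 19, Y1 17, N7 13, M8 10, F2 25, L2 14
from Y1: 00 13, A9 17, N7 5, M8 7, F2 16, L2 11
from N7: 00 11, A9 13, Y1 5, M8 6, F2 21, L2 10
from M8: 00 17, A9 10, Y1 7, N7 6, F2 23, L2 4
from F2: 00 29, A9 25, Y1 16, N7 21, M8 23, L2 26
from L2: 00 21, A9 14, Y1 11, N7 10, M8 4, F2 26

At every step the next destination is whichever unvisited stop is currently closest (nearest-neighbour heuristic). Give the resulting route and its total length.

00 → [N7:11 / Y1:13 / M8:17 / A9:19 / L2:21 / F2:29] → N7 (11)
N7 → [Y1:5 / M8:6 / L2:10 / A9:13 / F2:21] → Y1 (5)
Y1 → [M8:7 / L2:11 / F2:16 / A9:17] → M8 (7)
M8 → [L2:4 / A9:10 / F2:23] → L2 (4)
L2 → [A9:14 / F2:26] → A9 (14)
A9 → [F2:25] → F2 (25)
Return F2→00: 29.
Total = 11 + 5 + 7 + 4 + 14 + 25 + 29 = 95.

95 km along 00 → N7 → Y1 → M8 → L2 → A9 → F2 → 00.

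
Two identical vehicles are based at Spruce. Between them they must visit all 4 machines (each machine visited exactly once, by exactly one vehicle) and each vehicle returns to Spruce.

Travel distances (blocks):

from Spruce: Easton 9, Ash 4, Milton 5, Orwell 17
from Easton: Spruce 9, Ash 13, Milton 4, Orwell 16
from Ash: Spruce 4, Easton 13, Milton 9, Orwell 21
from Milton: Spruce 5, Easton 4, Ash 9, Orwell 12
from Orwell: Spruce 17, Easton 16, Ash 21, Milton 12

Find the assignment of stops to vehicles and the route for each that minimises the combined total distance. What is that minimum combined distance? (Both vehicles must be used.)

Minimum combined distance: 50 blocks.

Check every non-empty split of the stops between the two vehicles; for each half take its own optimal tour:
  {Easton} + {Ash, Milton, Orwell}: 18 + 42 = 60
  {Ash} + {Easton, Milton, Orwell}: 8 + 42 = 50
  {Easton, Ash} + {Milton, Orwell}: 26 + 34 = 60
  {Milton} + {Easton, Ash, Orwell}: 10 + 50 = 60
  {Easton, Milton} + {Ash, Orwell}: 18 + 42 = 60
  {Ash, Milton} + {Easton, Orwell}: 18 + 42 = 60
  … (7 splits in total)
Best: vehicle 1 Spruce → Ash → Spruce = 8; vehicle 2 Spruce → Easton → Milton → Orwell → Spruce = 42; combined 50.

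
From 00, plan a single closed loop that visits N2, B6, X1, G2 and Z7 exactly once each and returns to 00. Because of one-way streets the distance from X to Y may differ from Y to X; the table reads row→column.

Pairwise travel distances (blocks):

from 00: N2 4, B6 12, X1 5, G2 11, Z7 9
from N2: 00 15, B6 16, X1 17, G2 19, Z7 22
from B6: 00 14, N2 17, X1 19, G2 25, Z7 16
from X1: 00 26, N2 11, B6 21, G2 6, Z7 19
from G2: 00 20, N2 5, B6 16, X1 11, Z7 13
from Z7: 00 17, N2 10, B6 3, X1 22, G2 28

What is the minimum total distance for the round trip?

55 blocks — the shortest possible round trip.

00-N2-B6-X1-G2-Z7-00: 4+16+19+6+13+17 = 75
00-N2-B6-X1-Z7-G2-00: 4+16+19+19+28+20 = 106
00-N2-B6-G2-X1-Z7-00: 4+16+25+11+19+17 = 92
00-N2-B6-G2-Z7-X1-00: 4+16+25+13+22+26 = 106
00-N2-B6-Z7-X1-G2-00: 4+16+16+22+6+20 = 84
00-N2-B6-Z7-G2-X1-00: 4+16+16+28+11+26 = 101
00-N2-X1-B6-G2-Z7-00: 4+17+21+25+13+17 = 97
00-N2-X1-B6-Z7-G2-00: 4+17+21+16+28+20 = 106
00-N2-X1-G2-B6-Z7-00: 4+17+6+16+16+17 = 76
00-N2-X1-G2-Z7-B6-00: 4+17+6+13+3+14 = 57
00-N2-X1-Z7-B6-G2-00: 4+17+19+3+25+20 = 88
00-N2-X1-Z7-G2-B6-00: 4+17+19+28+16+14 = 98
00-N2-G2-B6-X1-Z7-00: 4+19+16+19+19+17 = 94
00-N2-G2-B6-Z7-X1-00: 4+19+16+16+22+26 = 103
… (106 more)
00-X1-G2-N2-Z7-B6-00: 5+6+5+22+3+14 = 55  ← best
The minimum is 55.
One optimal route: 00 → X1 → G2 → N2 → Z7 → B6 → 00.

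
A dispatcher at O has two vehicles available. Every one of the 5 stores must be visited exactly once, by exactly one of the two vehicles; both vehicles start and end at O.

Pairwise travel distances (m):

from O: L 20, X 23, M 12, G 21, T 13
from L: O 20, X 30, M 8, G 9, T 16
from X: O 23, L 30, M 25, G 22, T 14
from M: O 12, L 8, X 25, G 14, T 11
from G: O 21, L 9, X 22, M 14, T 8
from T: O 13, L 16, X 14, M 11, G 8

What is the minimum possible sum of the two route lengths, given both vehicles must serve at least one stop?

96 m — the smallest possible combined total.

Check every non-empty split of the stops between the two vehicles; for each half take its own optimal tour:
  {L} + {X, M, G, T}: 40 + 71 = 111
  {X} + {L, M, G, T}: 46 + 50 = 96
  {L, X} + {M, G, T}: 73 + 47 = 120
  {M} + {L, X, G, T}: 24 + 74 = 98
  {L, M} + {X, G, T}: 40 + 66 = 106
  {X, M} + {L, G, T}: 60 + 50 = 110
  … (15 splits in total)
Best: vehicle 1 O → X → O = 46; vehicle 2 O → M → L → G → T → O = 50; combined 96.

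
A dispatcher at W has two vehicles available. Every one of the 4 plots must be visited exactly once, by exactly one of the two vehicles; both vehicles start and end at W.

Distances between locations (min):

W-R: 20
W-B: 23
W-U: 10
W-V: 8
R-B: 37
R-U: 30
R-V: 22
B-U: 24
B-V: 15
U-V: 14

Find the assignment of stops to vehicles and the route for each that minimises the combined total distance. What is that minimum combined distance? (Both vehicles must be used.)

Minimum combined distance: 97 min.

There are 2^3 − 1 = 7 ways to divide the 4 stops into two non-empty groups. For each, the best each vehicle can do is its own shortest tour through its group:
  {R} + {B, U, V}: 40 + 57 = 97
  {B} + {R, U, V}: 46 + 66 = 112
  {R, B} + {U, V}: 80 + 32 = 112
  {U} + {R, B, V}: 20 + 80 = 100
  {R, U} + {B, V}: 60 + 46 = 106
  {B, U} + {R, V}: 57 + 50 = 107
  … (7 splits in total)
Best: vehicle 1 W → R → W = 40; vehicle 2 W → U → B → V → W = 57; combined 97.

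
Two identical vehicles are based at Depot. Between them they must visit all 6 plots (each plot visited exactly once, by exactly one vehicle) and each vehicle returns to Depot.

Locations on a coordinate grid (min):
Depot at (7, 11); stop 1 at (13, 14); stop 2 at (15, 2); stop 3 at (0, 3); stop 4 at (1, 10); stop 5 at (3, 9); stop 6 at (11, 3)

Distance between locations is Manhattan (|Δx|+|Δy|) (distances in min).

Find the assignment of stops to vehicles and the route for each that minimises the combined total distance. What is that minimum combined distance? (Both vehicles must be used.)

Minimum combined distance: 66 min.

Check every non-empty split of the stops between the two vehicles; for each half take its own optimal tour:
  {stop 1} + {stop 2, stop 3, stop 4, stop 5, stop 6}: 18 + 50 = 68
  {stop 2} + {stop 1, stop 3, stop 4, stop 5, stop 6}: 34 + 50 = 84
  {stop 1, stop 2} + {stop 3, stop 4, stop 5, stop 6}: 40 + 40 = 80
  {stop 3} + {stop 1, stop 2, stop 4, stop 5, stop 6}: 30 + 52 = 82
  {stop 1, stop 3} + {stop 2, stop 4, stop 5, stop 6}: 48 + 46 = 94
  {stop 2, stop 3} + {stop 1, stop 4, stop 5, stop 6}: 48 + 46 = 94
  … (31 splits in total)
  {stop 5} + {stop 1, stop 2, stop 3, stop 4, stop 6}: 12 + 54 = 66  ← best
Best: vehicle 1 Depot → stop 5 → Depot = 12; vehicle 2 Depot → stop 1 → stop 2 → stop 6 → stop 3 → stop 4 → Depot = 54; combined 66.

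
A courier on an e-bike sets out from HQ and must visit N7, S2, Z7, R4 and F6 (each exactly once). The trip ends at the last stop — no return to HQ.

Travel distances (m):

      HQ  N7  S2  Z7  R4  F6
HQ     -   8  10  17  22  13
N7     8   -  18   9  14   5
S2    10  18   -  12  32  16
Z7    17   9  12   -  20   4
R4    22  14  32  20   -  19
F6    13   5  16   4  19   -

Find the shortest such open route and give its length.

There are 5! = 120 possible orderings.
HQ→N7→S2→Z7→R4→F6: 8+18+12+20+19 = 77
HQ→N7→S2→Z7→F6→R4: 8+18+12+4+19 = 61
HQ→N7→S2→R4→Z7→F6: 8+18+32+20+4 = 82
HQ→N7→S2→R4→F6→Z7: 8+18+32+19+4 = 81
HQ→N7→S2→F6→Z7→R4: 8+18+16+4+20 = 66
HQ→N7→S2→F6→R4→Z7: 8+18+16+19+20 = 81
HQ→N7→Z7→S2→R4→F6: 8+9+12+32+19 = 80
HQ→N7→Z7→S2→F6→R4: 8+9+12+16+19 = 64
HQ→N7→Z7→R4→S2→F6: 8+9+20+32+16 = 85
HQ→N7→Z7→R4→F6→S2: 8+9+20+19+16 = 72
HQ→N7→Z7→F6→S2→R4: 8+9+4+16+32 = 69
HQ→N7→Z7→F6→R4→S2: 8+9+4+19+32 = 72
HQ→N7→R4→S2→Z7→F6: 8+14+32+12+4 = 70
HQ→N7→R4→S2→F6→Z7: 8+14+32+16+4 = 74
… (106 more)
HQ→S2→Z7→F6→N7→R4: 10+12+4+5+14 = 45  ← best
The minimum is 45.
One shortest path: HQ → S2 → Z7 → F6 → N7 → R4.

45 m — the minimum one-way total.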